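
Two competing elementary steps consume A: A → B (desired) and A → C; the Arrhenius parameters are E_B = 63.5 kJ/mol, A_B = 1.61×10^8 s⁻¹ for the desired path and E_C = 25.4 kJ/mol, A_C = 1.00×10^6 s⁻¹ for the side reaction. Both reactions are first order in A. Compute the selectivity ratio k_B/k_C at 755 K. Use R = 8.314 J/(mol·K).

With equal orders, S_{B/C} = k_B/k_C = (A_B/A_C)·exp[(E_C−E_B)/(RT)].
(E_C−E_B)/(RT) = (25.4−63.5)×10³/(8.314×755) = -38100/6277 = -6.070.
k_B/k_C = (1.61×10^8/1.00×10^6)·exp(-6.070) = 161.0 × 0.002312 = 0.372.
Since E_B > E_C, raising the temperature improves selectivity toward B.

0.372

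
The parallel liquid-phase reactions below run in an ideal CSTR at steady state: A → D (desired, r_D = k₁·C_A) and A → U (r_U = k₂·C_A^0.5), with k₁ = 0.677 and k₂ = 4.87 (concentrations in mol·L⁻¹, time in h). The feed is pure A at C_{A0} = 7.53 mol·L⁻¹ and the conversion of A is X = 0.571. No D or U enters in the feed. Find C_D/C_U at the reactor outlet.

0.250

Exit C_A = C_{A0}(1−X) = 7.53×0.429 = 3.230 mol·L⁻¹.
Rates in a CSTR are evaluated at the outlet concentration: r_D = 0.677×3.230 = 2.187, r_U = 4.87×3.230^0.5 = 8.753.
Overall selectivity = C_D/C_U = r_Dτ/(r_Uτ) = r_D/r_U = 0.250.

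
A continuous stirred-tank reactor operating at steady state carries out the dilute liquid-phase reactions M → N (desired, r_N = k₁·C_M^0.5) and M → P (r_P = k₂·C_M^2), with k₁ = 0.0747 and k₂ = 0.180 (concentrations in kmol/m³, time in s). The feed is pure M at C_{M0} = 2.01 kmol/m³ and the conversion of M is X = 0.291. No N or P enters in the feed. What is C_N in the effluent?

Exit C_M = C_{M0}(1−X) = 2.01×0.709 = 1.425 kmol/m³.
Rates in a CSTR are evaluated at the outlet concentration: r_N = 0.0747×1.425^0.5 = 0.08917, r_P = 0.180×1.425^2 = 0.3656.
Fraction of consumed M going to N: r_N/(r_N+r_P) = 0.1961.
C_N = 0.1961·C_{M0}·X = 0.1961×2.01×0.291 = 0.115 kmol/m³.

0.115 kmol/m³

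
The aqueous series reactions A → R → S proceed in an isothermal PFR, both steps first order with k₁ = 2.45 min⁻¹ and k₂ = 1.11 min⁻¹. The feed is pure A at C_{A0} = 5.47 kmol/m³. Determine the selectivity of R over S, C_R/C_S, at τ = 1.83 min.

For first-order series with pure A initially, C_R(τ) = k₁C_{A0}/(k₂−k₁)·(e^(−k₁τ) − e^(−k₂τ)).
e^(−k₁τ) = e^(−2.45×1.83) = e^(−4.484) = 0.01129; e^(−k₂τ) = e^(−2.031) = 0.1312.
C_R = 2.45×5.47/(1.11−2.45) × (0.01129−0.1312) = (-10.00)×(-0.1199) = 1.199 kmol/m³.
C_A = C_{A0}e^(−k₁τ) = 0.06178 kmol/m³, so C_S = C_{A0}−C_A−C_R = 4.209 kmol/m³; C_R/C_S = 0.285.

0.285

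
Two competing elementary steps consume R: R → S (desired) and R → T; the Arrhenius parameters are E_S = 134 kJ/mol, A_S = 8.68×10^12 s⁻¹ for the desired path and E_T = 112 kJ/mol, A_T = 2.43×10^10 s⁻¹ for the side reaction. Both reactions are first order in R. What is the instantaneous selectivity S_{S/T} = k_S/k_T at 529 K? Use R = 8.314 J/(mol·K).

With equal orders, S_{S/T} = k_S/k_T = (A_S/A_T)·exp[(E_T−E_S)/(RT)].
(E_T−E_S)/(RT) = (112−134)×10³/(8.314×529) = -22000/4398 = -5.002.
k_S/k_T = (8.68×10^12/2.43×10^10)·exp(-5.002) = 357.2 × 0.006723 = 2.40.

2.40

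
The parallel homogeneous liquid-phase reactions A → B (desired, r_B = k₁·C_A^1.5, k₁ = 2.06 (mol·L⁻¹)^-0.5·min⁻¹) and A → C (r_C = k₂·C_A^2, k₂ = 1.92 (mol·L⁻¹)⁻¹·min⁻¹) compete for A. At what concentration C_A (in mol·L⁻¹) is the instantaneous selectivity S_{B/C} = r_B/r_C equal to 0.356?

9.08 mol·L⁻¹

S_{B/C} = (k₁/k₂)·C_A^-0.5 ⇒ C_A = (S·k₂/k₁)^(-2).
= (0.356×1.92/2.06)^(-2) = (0.3318)^(-2) = 9.08 mol·L⁻¹.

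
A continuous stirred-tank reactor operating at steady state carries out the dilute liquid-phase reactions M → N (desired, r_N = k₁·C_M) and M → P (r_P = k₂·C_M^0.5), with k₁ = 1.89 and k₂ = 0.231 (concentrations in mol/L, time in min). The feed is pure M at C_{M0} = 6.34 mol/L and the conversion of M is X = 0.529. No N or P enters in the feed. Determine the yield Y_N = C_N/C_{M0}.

Exit C_M = C_{M0}(1−X) = 6.34×0.471 = 2.986 mol/L.
Rates in a CSTR are evaluated at the outlet concentration: r_N = 1.89×2.986 = 5.644, r_P = 0.231×2.986^0.5 = 0.3992.
Fraction of consumed M going to N: r_N/(r_N+r_P) = 0.9339.
C_N = 0.9339·C_{M0}·X = 0.9339×6.34×0.529 = 3.13 mol/L; Y_N = C_N/C_{M0} = 0.494.

0.494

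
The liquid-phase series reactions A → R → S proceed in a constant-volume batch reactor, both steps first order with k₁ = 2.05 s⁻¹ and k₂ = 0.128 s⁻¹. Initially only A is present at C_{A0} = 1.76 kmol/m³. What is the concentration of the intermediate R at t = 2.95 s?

1.28 kmol/m³

For first-order series with pure A initially, C_R(t) = k₁C_{A0}/(k₂−k₁)·(e^(−k₁t) − e^(−k₂t)).
e^(−k₁t) = e^(−2.05×2.95) = e^(−6.047) = 0.002364; e^(−k₂t) = e^(−0.3776) = 0.6855.
C_R = 2.05×1.76/(0.128−2.05) × (0.002364−0.6855) = (-1.877)×(-0.6831) = 1.282 kmol/m³.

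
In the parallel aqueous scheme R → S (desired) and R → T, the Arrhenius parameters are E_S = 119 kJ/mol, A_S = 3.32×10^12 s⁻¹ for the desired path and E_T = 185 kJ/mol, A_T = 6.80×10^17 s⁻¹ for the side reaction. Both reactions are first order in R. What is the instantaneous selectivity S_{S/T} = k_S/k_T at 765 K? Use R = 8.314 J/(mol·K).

0.157

With equal orders, S_{S/T} = k_S/k_T = (A_S/A_T)·exp[(E_T−E_S)/(RT)].
(E_T−E_S)/(RT) = (185−119)×10³/(8.314×765) = 66000/6360 = 10.38.
k_S/k_T = (3.32×10^12/6.80×10^17)·exp(10.38) = 4.882×10^-6 × 32113 = 0.157.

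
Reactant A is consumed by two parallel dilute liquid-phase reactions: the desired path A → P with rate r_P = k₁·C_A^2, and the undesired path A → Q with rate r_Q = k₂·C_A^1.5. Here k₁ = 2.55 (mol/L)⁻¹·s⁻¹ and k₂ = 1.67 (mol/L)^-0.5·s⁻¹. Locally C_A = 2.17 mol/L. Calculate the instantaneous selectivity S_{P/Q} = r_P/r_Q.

2.25

S_{P/Q} = r_P/r_Q = (k₁·C_A^2)/(k₂·C_A^1.5) = (k₁/k₂)·C_A^0.5.
= (2.55×2.170^2) / (1.67×2.170^1.5) = 12.01/5.338 = 2.25.
Since the desired path is higher order in A, keeping C_A high (PFR or concentrated feed) favours P.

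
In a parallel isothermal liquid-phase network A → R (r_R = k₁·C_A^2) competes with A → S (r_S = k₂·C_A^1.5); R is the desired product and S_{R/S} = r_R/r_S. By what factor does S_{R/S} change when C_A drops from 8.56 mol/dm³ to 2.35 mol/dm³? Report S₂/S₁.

0.524

S_{R/S} = (k₁/k₂)·C_A^0.5, so S₂/S₁ = (C_{A,2}/C_{A,1})^0.5.
= (2.35/8.56)^0.5 = (0.2745)^0.5 = 0.524.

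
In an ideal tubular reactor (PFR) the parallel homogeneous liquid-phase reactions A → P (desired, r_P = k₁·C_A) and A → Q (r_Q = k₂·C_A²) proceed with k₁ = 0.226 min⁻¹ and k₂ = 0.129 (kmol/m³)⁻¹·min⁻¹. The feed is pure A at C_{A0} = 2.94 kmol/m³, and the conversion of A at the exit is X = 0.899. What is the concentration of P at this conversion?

C_A = C_{A0}(1−X) = 0.2969 kmol/m³.
Along a PFR/batch, dC_P/dC_A = −r_P/(r_P+r_Q) = −k₁/(k₁+k₂·C_A).
Integrating from C_{A0} to C_A: C_P = (0.226/0.129)·ln[(0.226+0.129·2.94)/(0.226+0.129·0.297)] = 1.752·ln(0.6053/0.2643) = 1.452 kmol/m³.

1.45 kmol/m³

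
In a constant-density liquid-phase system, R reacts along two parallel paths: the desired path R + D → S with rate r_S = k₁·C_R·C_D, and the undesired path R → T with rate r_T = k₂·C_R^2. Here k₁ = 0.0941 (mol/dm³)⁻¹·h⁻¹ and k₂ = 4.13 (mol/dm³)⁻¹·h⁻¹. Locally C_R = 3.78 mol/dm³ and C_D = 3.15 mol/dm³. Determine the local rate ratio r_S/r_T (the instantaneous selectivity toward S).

0.0190

S_{S/T} = r_S/r_T = (k₁·C_R·C_D)/(k₂·C_R^2) = (k₁/k₂)·C_R⁻¹·C_D.
= (0.0941×3.780×3.150) / (4.13×3.780^2) = 1.120/59.01 = 0.0190.
The undesired path is higher order in R, so low C_R (CSTR or dilute feed) favours S.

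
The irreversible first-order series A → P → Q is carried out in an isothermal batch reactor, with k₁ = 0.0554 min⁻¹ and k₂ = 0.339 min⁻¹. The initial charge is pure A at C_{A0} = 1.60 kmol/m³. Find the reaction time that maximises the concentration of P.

The intermediate peaks when r₁ = r₂, i.e. k₁e^(−k₁t) = k₂e^(−k₂t), giving t_opt = ln(k₂/k₁)/(k₂−k₁).
= ln(0.339/0.0554)/(0.339−0.0554) = ln(6.119)/0.2836 = 1.811/0.2836 = 6.39 min.

6.39 min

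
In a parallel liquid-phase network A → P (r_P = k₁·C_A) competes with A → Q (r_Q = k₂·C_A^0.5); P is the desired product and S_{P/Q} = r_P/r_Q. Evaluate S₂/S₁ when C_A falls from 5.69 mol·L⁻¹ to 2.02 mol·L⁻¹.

S_{P/Q} = (k₁/k₂)·C_A^0.5, so S₂/S₁ = (C_{A,2}/C_{A,1})^0.5.
= (2.02/5.69)^0.5 = (0.3550)^0.5 = 0.596.
Selectivity toward P falls as C_A falls — high-concentration operation is favoured.

0.596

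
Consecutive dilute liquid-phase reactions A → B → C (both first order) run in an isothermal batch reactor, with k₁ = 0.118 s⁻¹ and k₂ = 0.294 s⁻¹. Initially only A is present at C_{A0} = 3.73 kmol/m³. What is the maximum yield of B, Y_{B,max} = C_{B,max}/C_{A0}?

Evaluating C_B at t_opt = ln(k₂/k₁)/(k₂−k₁) gives C_{B,max}/C_{A0} = (k₁/k₂)^[k₂/(k₂−k₁)].
= (0.118/0.294)^(0.294/(0.294−0.118)) = (0.4014)^(1.670) = 0.2176.

0.218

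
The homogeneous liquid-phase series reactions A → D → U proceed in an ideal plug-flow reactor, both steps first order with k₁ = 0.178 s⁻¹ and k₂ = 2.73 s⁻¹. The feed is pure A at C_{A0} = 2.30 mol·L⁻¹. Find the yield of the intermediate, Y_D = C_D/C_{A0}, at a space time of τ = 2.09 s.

0.0478

Solving the coupled first-order balances gives C_D(τ) = [k₁/(k₂−k₁)]·C_{A0}·(e^(−k₁τ) − e^(−k₂τ)).
e^(−k₁τ) = e^(−0.178×2.09) = e^(−0.3720) = 0.6893; e^(−k₂τ) = e^(−5.706) = 0.003327.
C_D = 0.178×2.30/(2.73−0.178) × (0.6893−0.003327) = 0.1604×0.6860 = 0.1101 mol·L⁻¹.
Y_D = C_D/C_{A0} = 0.1101/2.30 = 0.0478.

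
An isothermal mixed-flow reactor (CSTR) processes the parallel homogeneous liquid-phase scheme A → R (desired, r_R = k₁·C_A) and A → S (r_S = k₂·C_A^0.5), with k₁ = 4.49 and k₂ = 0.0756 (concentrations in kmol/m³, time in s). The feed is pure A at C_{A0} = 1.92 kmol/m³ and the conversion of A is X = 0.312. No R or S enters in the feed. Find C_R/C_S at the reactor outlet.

Exit C_A = C_{A0}(1−X) = 1.92×0.688 = 1.321 kmol/m³.
In a CSTR the entire volume is at exit conditions, so r_R = 4.49×1.321 = 5.931 and r_S = 0.0756×1.321^0.5 = 0.08689.
Overall selectivity = C_R/C_S = r_Rτ/(r_Sτ) = r_R/r_S = 68.3.

68.3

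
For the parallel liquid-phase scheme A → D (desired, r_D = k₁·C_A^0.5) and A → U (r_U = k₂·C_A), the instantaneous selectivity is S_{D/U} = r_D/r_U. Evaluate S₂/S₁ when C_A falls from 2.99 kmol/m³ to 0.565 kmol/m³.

S_{D/U} = (k₁/k₂)·C_A^-0.5, so S₂/S₁ = (C_{A,2}/C_{A,1})^-0.5.
= (0.565/2.99)^(-0.5) = (0.1890)^(-0.5) = 2.30.
Selectivity toward D rises as C_A falls — low-concentration operation is favoured.

2.30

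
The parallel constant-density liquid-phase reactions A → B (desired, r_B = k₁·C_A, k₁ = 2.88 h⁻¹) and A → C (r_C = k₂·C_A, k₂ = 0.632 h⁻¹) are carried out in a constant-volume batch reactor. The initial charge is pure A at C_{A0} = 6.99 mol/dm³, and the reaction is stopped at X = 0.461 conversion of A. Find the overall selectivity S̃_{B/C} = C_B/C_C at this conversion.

C_A = C_{A0}(1−X) = 3.768 mol/dm³.
Both paths are first order in A, so the instantaneous fraction to B is constant: dC_B/d(−C_A) = k₁/(k₁+k₂) = 0.8200.
C_B = 0.8200·(C_{A0}−C_A) = 0.8200×3.222 = 2.64 mol/dm³.
C_C = (C_{A0}−C_A)−C_B = 0.5799 mol/dm³; S̃_{B/C} = 2.643/0.5799 = 4.56.

4.56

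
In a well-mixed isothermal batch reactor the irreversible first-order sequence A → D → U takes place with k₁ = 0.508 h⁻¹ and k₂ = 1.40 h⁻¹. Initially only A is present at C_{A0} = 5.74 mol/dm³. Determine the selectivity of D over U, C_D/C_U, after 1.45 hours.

0.612

Solving the coupled first-order balances gives C_D(t) = [k₁/(k₂−k₁)]·C_{A0}·(e^(−k₁t) − e^(−k₂t)).
e^(−k₁t) = e^(−0.508×1.45) = e^(−0.7366) = 0.4787; e^(−k₂t) = e^(−2.030) = 0.1313.
C_D = 0.508×5.74/(1.40−0.508) × (0.4787−0.1313) = 3.269×0.3474 = 1.136 mol/dm³.
C_A = C_{A0}e^(−k₁t) = 2.748 mol/dm³, so C_U = C_{A0}−C_A−C_D = 1.856 mol/dm³; C_D/C_U = 0.612.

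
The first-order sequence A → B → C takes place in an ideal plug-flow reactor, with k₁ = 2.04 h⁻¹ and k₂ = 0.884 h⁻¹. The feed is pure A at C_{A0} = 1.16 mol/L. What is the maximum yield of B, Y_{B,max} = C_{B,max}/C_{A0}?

At the optimum, C_{B,max}/C_{A0} = (k₁/k₂)^[k₂/(k₂−k₁)].
= (2.04/0.884)^(0.884/(0.884−2.04)) = (2.308)^(-0.7647) = 0.5276.

0.528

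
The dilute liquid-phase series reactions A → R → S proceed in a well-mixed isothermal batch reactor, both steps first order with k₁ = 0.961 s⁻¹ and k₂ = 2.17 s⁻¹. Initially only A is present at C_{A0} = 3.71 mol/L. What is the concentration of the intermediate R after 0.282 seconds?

The intermediate concentration in a first-order A→B→C sequence is C_R = k₁C_{A0}(e^(−k₁t) − e^(−k₂t))/(k₂−k₁).
e^(−k₁t) = e^(−0.961×0.282) = e^(−0.2710) = 0.7626; e^(−k₂t) = e^(−0.6119) = 0.5423.
C_R = 0.961×3.71/(2.17−0.961) × (0.7626−0.5423) = 2.949×0.2203 = 0.6497 mol/L.

0.650 mol/L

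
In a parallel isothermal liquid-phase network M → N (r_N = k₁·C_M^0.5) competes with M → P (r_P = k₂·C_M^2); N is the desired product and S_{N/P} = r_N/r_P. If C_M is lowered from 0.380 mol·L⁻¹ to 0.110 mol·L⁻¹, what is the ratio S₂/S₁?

S_{N/P} = (k₁/k₂)·C_M^-1.5, so S₂/S₁ = (C_{M,2}/C_{M,1})^-1.5.
= (0.110/0.380)^(-1.5) = (0.2895)^(-1.5) = 6.42.

6.42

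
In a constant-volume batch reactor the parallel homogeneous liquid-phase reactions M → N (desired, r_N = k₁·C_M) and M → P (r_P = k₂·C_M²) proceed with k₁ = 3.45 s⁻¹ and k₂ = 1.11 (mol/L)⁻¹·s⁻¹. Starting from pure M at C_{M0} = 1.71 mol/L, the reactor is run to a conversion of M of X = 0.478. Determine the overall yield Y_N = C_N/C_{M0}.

0.338

C_M = C_{M0}(1−X) = 0.8926 mol/L.
Along a PFR/batch, dC_N/dC_M = −r_N/(r_N+r_P) = −k₁/(k₁+k₂·C_M).
Integrating from C_{M0} to C_M: C_N = (3.45/1.11)·ln[(3.45+1.11·1.71)/(3.45+1.11·0.893)] = 3.108·ln(5.348/4.441) = 0.5778 mol/L.
Y_N = C_N/C_{M0} = 0.5778/1.71 = 0.338.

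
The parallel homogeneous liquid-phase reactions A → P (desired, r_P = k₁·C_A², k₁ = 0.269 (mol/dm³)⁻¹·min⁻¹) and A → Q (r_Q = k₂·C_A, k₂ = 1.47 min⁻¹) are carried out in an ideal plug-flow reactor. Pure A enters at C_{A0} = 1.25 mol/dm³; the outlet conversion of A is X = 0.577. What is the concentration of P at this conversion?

0.100 mol/dm³

C_A = C_{A0}(1−X) = 0.5288 mol/dm³.
Along a PFR/batch, dC_Q/dC_A = −r_Q/(r_P+r_Q) = −k₂/(k₂+k₁·C_A).
Integrating from C_{A0} to C_A: C_Q = (1.47/0.269)·ln[(1.47+0.269·1.25)/(1.47+0.269·0.529)] = 5.465·ln(1.806/1.612) = 0.6210 mol/dm³.
Then C_P = (C_{A0}−C_A) − C_Q = 0.7212 − 0.6210 = 0.1003 mol/dm³.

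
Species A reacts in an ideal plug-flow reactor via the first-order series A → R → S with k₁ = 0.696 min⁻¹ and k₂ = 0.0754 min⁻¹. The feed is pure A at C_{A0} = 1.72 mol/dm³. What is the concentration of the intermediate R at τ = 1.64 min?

The intermediate concentration in a first-order A→B→C sequence is C_R = k₁C_{A0}(e^(−k₁τ) − e^(−k₂τ))/(k₂−k₁).
e^(−k₁τ) = e^(−0.696×1.64) = e^(−1.141) = 0.3194; e^(−k₂τ) = e^(−0.1237) = 0.8837.
C_R = 0.696×1.72/(0.0754−0.696) × (0.3194−0.8837) = (-1.929)×(-0.5643) = 1.089 mol/dm³.

1.09 mol/dm³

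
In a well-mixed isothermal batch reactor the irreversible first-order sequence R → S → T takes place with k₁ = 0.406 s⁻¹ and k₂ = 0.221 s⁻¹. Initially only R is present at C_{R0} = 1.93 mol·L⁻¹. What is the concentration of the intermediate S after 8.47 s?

0.516 mol·L⁻¹

The intermediate concentration in a first-order A→B→C sequence is C_S = k₁C_{R0}(e^(−k₁t) − e^(−k₂t))/(k₂−k₁).
e^(−k₁t) = e^(−0.406×8.47) = e^(−3.439) = 0.03210; e^(−k₂t) = e^(−1.872) = 0.1538.
C_S = 0.406×1.93/(0.221−0.406) × (0.03210−0.1538) = (-4.236)×(-0.1217) = 0.5156 mol·L⁻¹.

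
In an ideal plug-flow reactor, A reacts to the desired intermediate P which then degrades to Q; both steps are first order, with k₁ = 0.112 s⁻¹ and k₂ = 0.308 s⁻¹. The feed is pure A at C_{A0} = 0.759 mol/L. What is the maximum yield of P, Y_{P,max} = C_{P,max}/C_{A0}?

0.204

Evaluating C_P at τ_opt = ln(k₂/k₁)/(k₂−k₁) gives C_{P,max}/C_{A0} = (k₁/k₂)^[k₂/(k₂−k₁)].
= (0.112/0.308)^(0.308/(0.308−0.112)) = (0.3636)^(1.571) = 0.2040.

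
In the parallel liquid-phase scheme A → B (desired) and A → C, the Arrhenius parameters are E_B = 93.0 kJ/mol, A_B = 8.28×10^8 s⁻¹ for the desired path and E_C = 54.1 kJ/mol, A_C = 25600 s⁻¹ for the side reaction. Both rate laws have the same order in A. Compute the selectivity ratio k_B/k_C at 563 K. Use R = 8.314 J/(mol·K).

7.95

With equal orders, S_{B/C} = k_B/k_C = (A_B/A_C)·exp[(E_C−E_B)/(RT)].
(E_C−E_B)/(RT) = (54.1−93.0)×10³/(8.314×563) = -38900/4681 = -8.311.
k_B/k_C = (8.28×10^8/25600)·exp(-8.311) = 32344 × 2.459×10^-4 = 7.95.
Since E_B > E_C, raising the temperature improves selectivity toward B.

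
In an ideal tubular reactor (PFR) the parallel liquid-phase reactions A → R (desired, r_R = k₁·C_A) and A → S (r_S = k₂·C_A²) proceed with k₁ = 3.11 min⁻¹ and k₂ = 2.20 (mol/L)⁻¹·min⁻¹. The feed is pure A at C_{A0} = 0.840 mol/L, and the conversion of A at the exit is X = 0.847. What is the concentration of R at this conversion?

C_A = C_{A0}(1−X) = 0.1285 mol/L.
Along a PFR/batch, dC_R/dC_A = −r_R/(r_R+r_S) = −k₁/(k₁+k₂·C_A).
Integrating from C_{A0} to C_A: C_R = (3.11/2.20)·ln[(3.11+2.20·0.840)/(3.11+2.20·0.129)] = 1.414·ln(4.958/3.393) = 0.5363 mol/L.

0.536 mol/L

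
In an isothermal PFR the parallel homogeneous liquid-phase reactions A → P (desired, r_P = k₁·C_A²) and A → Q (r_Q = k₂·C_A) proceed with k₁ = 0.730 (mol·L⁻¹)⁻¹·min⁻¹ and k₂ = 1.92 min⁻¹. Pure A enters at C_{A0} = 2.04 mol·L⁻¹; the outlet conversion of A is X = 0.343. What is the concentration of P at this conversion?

C_A = C_{A0}(1−X) = 1.340 mol·L⁻¹.
Along a PFR/batch, dC_Q/dC_A = −r_Q/(r_P+r_Q) = −k₂/(k₂+k₁·C_A).
Integrating from C_{A0} to C_A: C_Q = (1.92/0.730)·ln[(1.92+0.730·2.04)/(1.92+0.730·1.34)] = 2.630·ln(3.409/2.898) = 0.4269 mol·L⁻¹.
Then C_P = (C_{A0}−C_A) − C_Q = 0.6997 − 0.4269 = 0.2728 mol·L⁻¹.

0.273 mol·L⁻¹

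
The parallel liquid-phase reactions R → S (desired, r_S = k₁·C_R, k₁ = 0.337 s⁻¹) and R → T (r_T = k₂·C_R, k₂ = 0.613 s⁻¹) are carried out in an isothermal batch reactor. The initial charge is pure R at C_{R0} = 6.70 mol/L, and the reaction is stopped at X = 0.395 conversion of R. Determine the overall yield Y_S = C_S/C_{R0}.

C_R = C_{R0}(1−X) = 4.053 mol/L.
Both paths are first order in R, so the instantaneous fraction to S is constant: dC_S/d(−C_R) = k₁/(k₁+k₂) = 0.3547.
C_S = 0.3547·(C_{R0}−C_R) = 0.3547×2.647 = 0.939 mol/L.
Y_S = C_S/C_{R0} = 0.9388/6.70 = 0.140.

0.140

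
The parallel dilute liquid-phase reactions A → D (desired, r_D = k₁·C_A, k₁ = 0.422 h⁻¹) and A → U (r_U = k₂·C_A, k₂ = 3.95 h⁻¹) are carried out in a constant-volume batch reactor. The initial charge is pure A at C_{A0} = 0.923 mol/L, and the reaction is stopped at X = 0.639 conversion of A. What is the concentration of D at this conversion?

0.0569 mol/L

C_A = C_{A0}(1−X) = 0.3332 mol/L.
Both paths are first order in A, so the instantaneous fraction to D is constant: dC_D/d(−C_A) = k₁/(k₁+k₂) = 0.09652.
C_D = 0.09652·(C_{A0}−C_A) = 0.09652×0.5898 = 0.0569 mol/L.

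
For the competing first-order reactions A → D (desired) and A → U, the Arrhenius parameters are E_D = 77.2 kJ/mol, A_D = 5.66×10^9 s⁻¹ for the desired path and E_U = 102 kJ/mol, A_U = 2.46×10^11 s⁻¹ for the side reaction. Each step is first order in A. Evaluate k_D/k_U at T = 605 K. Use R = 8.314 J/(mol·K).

Since both paths have the same order in A, the concentration cancels and S_{D/U} = k_D/k_U = (A_D/A_U)·exp[(E_U−E_D)/(RT)].
(E_U−E_D)/(RT) = (102−77.2)×10³/(8.314×605) = 24800/5030 = 4.930.
k_D/k_U = (5.66×10^9/2.46×10^11)·exp(4.930) = 0.02301 × 138.4 = 3.19.
Since E_D < E_U, lowering the temperature improves selectivity toward D.

3.19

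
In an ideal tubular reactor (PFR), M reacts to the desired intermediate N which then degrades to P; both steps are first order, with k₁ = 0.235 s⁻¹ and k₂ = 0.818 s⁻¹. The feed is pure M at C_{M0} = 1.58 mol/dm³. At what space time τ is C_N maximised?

The intermediate peaks when r₁ = r₂, i.e. k₁e^(−k₁τ) = k₂e^(−k₂τ), giving τ_opt = ln(k₂/k₁)/(k₂−k₁).
= ln(0.818/0.235)/(0.818−0.235) = ln(3.481)/0.5830 = 1.247/0.5830 = 2.14 s.

2.14 s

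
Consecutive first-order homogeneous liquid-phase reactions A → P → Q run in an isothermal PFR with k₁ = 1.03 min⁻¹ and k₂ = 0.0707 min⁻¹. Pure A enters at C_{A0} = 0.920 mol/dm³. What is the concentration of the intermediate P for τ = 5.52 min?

For first-order series with pure A initially, C_P(τ) = k₁C_{A0}/(k₂−k₁)·(e^(−k₁τ) − e^(−k₂τ)).
e^(−k₁τ) = e^(−1.03×5.52) = e^(−5.686) = 0.003394; e^(−k₂τ) = e^(−0.3903) = 0.6769.
C_P = 1.03×0.920/(0.0707−1.03) × (0.003394−0.6769) = (-0.9878)×(-0.6735) = 0.6653 mol/dm³.

0.665 mol/dm³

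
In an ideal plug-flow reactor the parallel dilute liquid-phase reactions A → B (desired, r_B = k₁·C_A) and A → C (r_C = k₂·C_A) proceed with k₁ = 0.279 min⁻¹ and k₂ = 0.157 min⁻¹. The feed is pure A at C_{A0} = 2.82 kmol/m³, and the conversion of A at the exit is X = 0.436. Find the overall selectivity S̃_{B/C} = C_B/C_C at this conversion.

C_A = C_{A0}(1−X) = 1.590 kmol/m³.
Both paths are first order in A, so the instantaneous fraction to B is constant: dC_B/d(−C_A) = k₁/(k₁+k₂) = 0.6399.
C_B = 0.6399·(C_{A0}−C_A) = 0.6399×1.230 = 0.787 kmol/m³.
C_C = (C_{A0}−C_A)−C_B = 0.4427 kmol/m³; S̃_{B/C} = 0.7868/0.4427 = 1.78.

1.78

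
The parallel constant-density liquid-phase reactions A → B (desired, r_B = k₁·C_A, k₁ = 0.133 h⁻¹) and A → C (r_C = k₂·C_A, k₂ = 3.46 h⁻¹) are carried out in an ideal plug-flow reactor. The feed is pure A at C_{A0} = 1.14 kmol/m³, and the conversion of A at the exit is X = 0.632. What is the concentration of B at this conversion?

C_A = C_{A0}(1−X) = 0.4195 kmol/m³.
Both paths are first order in A, so the instantaneous fraction to B is constant: dC_B/d(−C_A) = k₁/(k₁+k₂) = 0.03702.
C_B = 0.03702·(C_{A0}−C_A) = 0.03702×0.7205 = 0.0267 kmol/m³.

0.0267 kmol/m³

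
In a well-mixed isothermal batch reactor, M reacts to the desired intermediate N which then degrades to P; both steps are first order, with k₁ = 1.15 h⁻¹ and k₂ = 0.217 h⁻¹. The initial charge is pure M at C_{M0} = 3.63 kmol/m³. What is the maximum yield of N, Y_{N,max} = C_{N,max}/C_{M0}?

Evaluating C_N at t_opt = ln(k₂/k₁)/(k₂−k₁) gives C_{N,max}/C_{M0} = (k₁/k₂)^[k₂/(k₂−k₁)].
= (1.15/0.217)^(0.217/(0.217−1.15)) = (5.300)^(-0.2326) = 0.6785.

0.679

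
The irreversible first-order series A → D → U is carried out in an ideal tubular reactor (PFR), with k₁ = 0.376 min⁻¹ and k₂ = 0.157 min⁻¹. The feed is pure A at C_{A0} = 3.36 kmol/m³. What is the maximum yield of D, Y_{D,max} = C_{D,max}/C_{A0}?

At the optimum, C_{D,max}/C_{A0} = (k₁/k₂)^[k₂/(k₂−k₁)].
= (0.376/0.157)^(0.157/(0.157−0.376)) = (2.395)^(-0.7169) = 0.5347.

0.535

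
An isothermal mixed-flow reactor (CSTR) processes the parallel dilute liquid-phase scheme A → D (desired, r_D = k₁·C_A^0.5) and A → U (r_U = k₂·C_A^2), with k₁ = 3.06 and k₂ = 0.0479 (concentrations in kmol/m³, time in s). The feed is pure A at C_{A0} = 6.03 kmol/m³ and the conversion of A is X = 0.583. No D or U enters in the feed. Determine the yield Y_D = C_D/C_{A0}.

Exit C_A = C_{A0}(1−X) = 6.03×0.417 = 2.515 kmol/m³.
In a CSTR the entire volume is at exit conditions, so r_D = 3.06×2.515^0.5 = 4.852 and r_U = 0.0479×2.515^2 = 0.3029.
Fraction of consumed A going to D: r_D/(r_D+r_U) = 0.9413.
C_D = 0.9413·C_{A0}·X = 0.9413×6.03×0.583 = 3.31 kmol/m³; Y_D = C_D/C_{A0} = 0.549.

0.549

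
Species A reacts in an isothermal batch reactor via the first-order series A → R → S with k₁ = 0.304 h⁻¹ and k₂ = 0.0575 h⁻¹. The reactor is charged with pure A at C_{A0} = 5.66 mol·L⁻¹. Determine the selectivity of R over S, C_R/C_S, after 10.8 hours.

1.78

The intermediate concentration in a first-order A→B→C sequence is C_R = k₁C_{A0}(e^(−k₁t) − e^(−k₂t))/(k₂−k₁).
e^(−k₁t) = e^(−0.304×10.8) = e^(−3.283) = 0.03751; e^(−k₂t) = e^(−0.6210) = 0.5374.
C_R = 0.304×5.66/(0.0575−0.304) × (0.03751−0.5374) = (-6.980)×(-0.4999) = 3.489 mol·L⁻¹.
C_A = C_{A0}e^(−k₁t) = 0.2123 mol·L⁻¹, so C_S = C_{A0}−C_A−C_R = 1.958 mol·L⁻¹; C_R/C_S = 1.78.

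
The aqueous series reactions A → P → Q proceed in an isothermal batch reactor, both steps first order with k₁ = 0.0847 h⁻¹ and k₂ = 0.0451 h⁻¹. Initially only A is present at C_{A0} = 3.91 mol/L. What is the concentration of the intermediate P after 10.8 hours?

1.79 mol/L

Solving the coupled first-order balances gives C_P(t) = [k₁/(k₂−k₁)]·C_{A0}·(e^(−k₁t) − e^(−k₂t)).
e^(−k₁t) = e^(−0.0847×10.8) = e^(−0.9148) = 0.4006; e^(−k₂t) = e^(−0.4871) = 0.6144.
C_P = 0.0847×3.91/(0.0451−0.0847) × (0.4006−0.6144) = (-8.363)×(-0.2138) = 1.788 mol/L.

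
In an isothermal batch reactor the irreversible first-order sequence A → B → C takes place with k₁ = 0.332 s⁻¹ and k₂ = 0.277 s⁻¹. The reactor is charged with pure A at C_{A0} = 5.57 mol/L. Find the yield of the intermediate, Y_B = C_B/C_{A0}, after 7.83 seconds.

0.241

For first-order series with pure A initially, C_B(t) = k₁C_{A0}/(k₂−k₁)·(e^(−k₁t) − e^(−k₂t)).
e^(−k₁t) = e^(−0.332×7.83) = e^(−2.600) = 0.07431; e^(−k₂t) = e^(−2.169) = 0.1143.
C_B = 0.332×5.57/(0.277−0.332) × (0.07431−0.1143) = (-33.62)×(-0.04000) = 1.345 mol/L.
Y_B = C_B/C_{A0} = 1.345/5.57 = 0.241.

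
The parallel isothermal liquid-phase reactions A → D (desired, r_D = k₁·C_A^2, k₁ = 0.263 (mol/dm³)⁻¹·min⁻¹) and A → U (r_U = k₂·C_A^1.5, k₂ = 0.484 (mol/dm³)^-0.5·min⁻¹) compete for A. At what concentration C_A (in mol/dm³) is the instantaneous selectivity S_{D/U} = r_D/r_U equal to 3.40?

39.2 mol/dm³

S_{D/U} = (k₁/k₂)·C_A^0.5 ⇒ C_A = (S·k₂/k₁)^(2).
= (3.40×0.484/0.263)^(2) = (6.257)^(2) = 39.2 mol/dm³.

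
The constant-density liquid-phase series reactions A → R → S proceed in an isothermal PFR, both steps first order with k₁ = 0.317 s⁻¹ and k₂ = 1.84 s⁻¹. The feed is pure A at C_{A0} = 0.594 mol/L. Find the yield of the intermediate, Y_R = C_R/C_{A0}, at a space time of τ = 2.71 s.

The intermediate concentration in a first-order A→B→C sequence is C_R = k₁C_{A0}(e^(−k₁τ) − e^(−k₂τ))/(k₂−k₁).
e^(−k₁τ) = e^(−0.317×2.71) = e^(−0.8591) = 0.4236; e^(−k₂τ) = e^(−4.986) = 0.006830.
C_R = 0.317×0.594/(1.84−0.317) × (0.4236−0.006830) = 0.1236×0.4167 = 0.05152 mol/L.
Y_R = C_R/C_{A0} = 0.05152/0.594 = 0.0867.

0.0867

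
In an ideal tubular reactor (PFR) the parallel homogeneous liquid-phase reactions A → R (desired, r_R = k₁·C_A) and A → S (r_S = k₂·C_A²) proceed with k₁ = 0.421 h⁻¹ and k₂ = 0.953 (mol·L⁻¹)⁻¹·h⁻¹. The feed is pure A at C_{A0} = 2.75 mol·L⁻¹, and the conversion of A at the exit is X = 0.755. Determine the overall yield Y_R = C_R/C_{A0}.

0.169

C_A = C_{A0}(1−X) = 0.6737 mol·L⁻¹.
Along a PFR/batch, dC_R/dC_A = −r_R/(r_R+r_S) = −k₁/(k₁+k₂·C_A).
Integrating from C_{A0} to C_A: C_R = (0.421/0.953)·ln[(0.421+0.953·2.75)/(0.421+0.953·0.674)] = 0.4418·ln(3.042/1.063) = 0.4644 mol·L⁻¹.
Y_R = C_R/C_{A0} = 0.4644/2.75 = 0.169.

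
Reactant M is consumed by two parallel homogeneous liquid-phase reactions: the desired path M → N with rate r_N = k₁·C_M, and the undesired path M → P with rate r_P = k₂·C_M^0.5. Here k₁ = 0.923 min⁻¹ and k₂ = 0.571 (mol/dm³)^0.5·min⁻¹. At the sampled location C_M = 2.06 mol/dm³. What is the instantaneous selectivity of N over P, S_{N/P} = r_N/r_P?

2.32

S_{N/P} = r_N/r_P = (k₁·C_M)/(k₂·C_M^0.5) = (k₁/k₂)·C_M^0.5.
= (0.923×2.060) / (0.571×2.060^0.5) = 1.901/0.8195 = 2.32.
Since the desired path is higher order in M, keeping C_M high (PFR or concentrated feed) favours N.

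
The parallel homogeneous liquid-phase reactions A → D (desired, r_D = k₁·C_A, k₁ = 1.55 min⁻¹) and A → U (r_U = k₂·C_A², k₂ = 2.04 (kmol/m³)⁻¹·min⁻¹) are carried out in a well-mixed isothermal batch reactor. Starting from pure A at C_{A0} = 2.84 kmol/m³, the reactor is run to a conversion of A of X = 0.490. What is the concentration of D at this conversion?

C_A = C_{A0}(1−X) = 1.448 kmol/m³.
Along a PFR/batch, dC_D/dC_A = −r_D/(r_D+r_U) = −k₁/(k₁+k₂·C_A).
Integrating from C_{A0} to C_A: C_D = (1.55/2.04)·ln[(1.55+2.04·2.84)/(1.55+2.04·1.45)] = 0.7598·ln(7.344/4.505) = 0.3713 kmol/m³.

0.371 kmol/m³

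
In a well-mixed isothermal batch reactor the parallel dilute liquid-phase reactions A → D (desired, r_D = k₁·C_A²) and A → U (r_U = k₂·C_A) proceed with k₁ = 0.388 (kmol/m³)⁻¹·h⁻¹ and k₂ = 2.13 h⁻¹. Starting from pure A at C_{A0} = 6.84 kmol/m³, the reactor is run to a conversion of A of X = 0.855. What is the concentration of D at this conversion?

2.32 kmol/m³

C_A = C_{A0}(1−X) = 0.9918 kmol/m³.
Along a PFR/batch, dC_U/dC_A = −r_U/(r_D+r_U) = −k₂/(k₂+k₁·C_A).
Integrating from C_{A0} to C_A: C_U = (2.13/0.388)·ln[(2.13+0.388·6.84)/(2.13+0.388·0.992)] = 5.490·ln(4.784/2.515) = 3.530 kmol/m³.
Then C_D = (C_{A0}−C_A) − C_U = 5.848 − 3.530 = 2.318 kmol/m³.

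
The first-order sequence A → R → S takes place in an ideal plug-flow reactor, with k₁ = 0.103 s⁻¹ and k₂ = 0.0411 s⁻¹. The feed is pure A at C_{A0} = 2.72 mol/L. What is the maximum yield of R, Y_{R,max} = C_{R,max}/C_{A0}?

0.543

Evaluating C_R at τ_opt = ln(k₂/k₁)/(k₂−k₁) gives C_{R,max}/C_{A0} = (k₁/k₂)^[k₂/(k₂−k₁)].
= (0.103/0.0411)^(0.0411/(0.0411−0.103)) = (2.506)^(-0.6640) = 0.5433.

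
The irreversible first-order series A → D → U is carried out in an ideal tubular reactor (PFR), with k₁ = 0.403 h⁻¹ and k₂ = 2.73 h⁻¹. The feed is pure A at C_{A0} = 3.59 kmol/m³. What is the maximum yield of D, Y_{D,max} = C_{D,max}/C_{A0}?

At the optimum, C_{D,max}/C_{A0} = (k₁/k₂)^[k₂/(k₂−k₁)].
= (0.403/2.73)^(2.73/(2.73−0.403)) = (0.1476)^(1.173) = 0.1060.

0.106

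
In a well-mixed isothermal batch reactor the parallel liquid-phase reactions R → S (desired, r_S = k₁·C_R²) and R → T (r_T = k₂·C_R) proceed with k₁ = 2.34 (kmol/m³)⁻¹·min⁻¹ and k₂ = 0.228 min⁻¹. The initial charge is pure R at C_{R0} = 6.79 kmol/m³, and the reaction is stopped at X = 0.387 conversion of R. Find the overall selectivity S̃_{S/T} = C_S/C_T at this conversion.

C_R = C_{R0}(1−X) = 4.162 kmol/m³.
Along a PFR/batch, dC_T/dC_R = −r_T/(r_S+r_T) = −k₂/(k₂+k₁·C_R).
Integrating from C_{R0} to C_R: C_T = (0.228/2.34)·ln[(0.228+2.34·6.79)/(0.228+2.34·4.16)] = 0.09744·ln(16.12/9.968) = 0.04682 kmol/m³.
Then C_S = (C_{R0}−C_R) − C_T = 2.628 − 0.04682 = 2.581 kmol/m³.
S̃_{S/T} = C_S/C_T = 2.581/0.04682 = 55.1.

55.1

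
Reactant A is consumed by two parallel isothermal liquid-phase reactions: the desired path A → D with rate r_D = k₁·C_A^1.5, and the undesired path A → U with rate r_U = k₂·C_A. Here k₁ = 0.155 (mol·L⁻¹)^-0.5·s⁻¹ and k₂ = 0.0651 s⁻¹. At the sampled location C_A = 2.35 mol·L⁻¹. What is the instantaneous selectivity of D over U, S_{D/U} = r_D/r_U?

S_{D/U} = r_D/r_U = (k₁·C_A^1.5)/(k₂·C_A) = (k₁/k₂)·C_A^0.5.
= (0.155×2.350^1.5) / (0.0651×2.350) = 0.5584/0.1530 = 3.65.
Since the desired path is higher order in A, keeping C_A high (PFR or concentrated feed) favours D.

3.65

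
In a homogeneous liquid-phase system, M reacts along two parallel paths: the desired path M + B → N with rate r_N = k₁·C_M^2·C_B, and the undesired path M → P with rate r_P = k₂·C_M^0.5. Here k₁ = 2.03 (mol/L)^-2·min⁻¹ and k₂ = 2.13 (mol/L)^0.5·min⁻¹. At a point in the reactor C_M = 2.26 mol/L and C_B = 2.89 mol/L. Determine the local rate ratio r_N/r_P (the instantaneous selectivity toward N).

S_{N/P} = r_N/r_P = (k₁·C_M^2·C_B)/(k₂·C_M^0.5) = (k₁/k₂)·C_M^1.5·C_B.
= (2.03×2.260^2×2.890) / (2.13×2.260^0.5) = 29.96/3.202 = 9.36.

9.36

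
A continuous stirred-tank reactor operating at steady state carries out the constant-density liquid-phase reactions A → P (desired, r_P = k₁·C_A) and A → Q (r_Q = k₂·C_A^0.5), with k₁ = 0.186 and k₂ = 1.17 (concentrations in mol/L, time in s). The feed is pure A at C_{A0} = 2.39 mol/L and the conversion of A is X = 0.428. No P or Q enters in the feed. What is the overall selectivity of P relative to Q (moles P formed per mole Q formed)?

0.186

Exit C_A = C_{A0}(1−X) = 2.39×0.572 = 1.367 mol/L.
A CSTR operates uniformly at the exit composition, giving r_P = 0.2543 and r_Q = 1.368 (each k·C_A^n at C_A = 1.367).
Overall selectivity = C_P/C_Q = r_Pτ/(r_Qτ) = r_P/r_Q = 0.186.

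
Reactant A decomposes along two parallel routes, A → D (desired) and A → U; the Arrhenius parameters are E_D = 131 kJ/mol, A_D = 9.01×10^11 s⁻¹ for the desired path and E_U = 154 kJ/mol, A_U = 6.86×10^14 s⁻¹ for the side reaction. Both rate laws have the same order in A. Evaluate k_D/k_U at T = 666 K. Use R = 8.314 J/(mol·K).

Since both paths have the same order in A, the concentration cancels and S_{D/U} = k_D/k_U = (A_D/A_U)·exp[(E_U−E_D)/(RT)].
(E_U−E_D)/(RT) = (154−131)×10³/(8.314×666) = 23000/5537 = 4.154.
k_D/k_U = (9.01×10^11/6.86×10^14)·exp(4.154) = 0.001313 × 63.67 = 0.0836.
Since E_D < E_U, lowering the temperature improves selectivity toward D.

0.0836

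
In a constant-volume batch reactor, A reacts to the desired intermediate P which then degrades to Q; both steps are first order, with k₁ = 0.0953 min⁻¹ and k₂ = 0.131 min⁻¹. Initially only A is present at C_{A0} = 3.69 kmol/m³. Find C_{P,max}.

For a first-order series the maximum intermediate yield is C_{P,max}/C_{A0} = (k₁/k₂)^[k₂/(k₂−k₁)].
= (0.0953/0.131)^(0.131/(0.131−0.0953)) = (0.7275)^(3.669) = 0.3111.
C_{P,max} = 0.3111×3.69 = 1.15 kmol/m³.

1.15 kmol/m³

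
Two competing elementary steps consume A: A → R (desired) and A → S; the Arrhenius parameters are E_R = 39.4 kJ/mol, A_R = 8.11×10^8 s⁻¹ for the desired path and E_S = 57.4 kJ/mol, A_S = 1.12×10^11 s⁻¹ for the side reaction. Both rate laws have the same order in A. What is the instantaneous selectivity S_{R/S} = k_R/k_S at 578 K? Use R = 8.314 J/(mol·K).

0.307

With equal orders, S_{R/S} = k_R/k_S = (A_R/A_S)·exp[(E_S−E_R)/(RT)].
(E_S−E_R)/(RT) = (57.4−39.4)×10³/(8.314×578) = 18000/4805 = 3.746.
k_R/k_S = (8.11×10^8/1.12×10^11)·exp(3.746) = 0.007241 × 42.34 = 0.307.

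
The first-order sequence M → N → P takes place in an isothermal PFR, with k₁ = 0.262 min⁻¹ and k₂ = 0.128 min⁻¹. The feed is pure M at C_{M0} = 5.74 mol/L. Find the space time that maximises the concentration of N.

5.35 min

The intermediate peaks when r₁ = r₂, i.e. k₁e^(−k₁τ) = k₂e^(−k₂τ), giving τ_opt = ln(k₂/k₁)/(k₂−k₁).
= ln(0.128/0.262)/(0.128−0.262) = ln(0.4885)/-0.1340 = -0.7163/-0.1340 = 5.35 min.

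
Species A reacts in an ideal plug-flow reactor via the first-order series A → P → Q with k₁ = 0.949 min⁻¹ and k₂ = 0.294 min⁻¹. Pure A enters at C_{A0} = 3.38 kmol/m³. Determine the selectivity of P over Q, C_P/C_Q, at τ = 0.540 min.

The intermediate concentration in a first-order A→B→C sequence is C_P = k₁C_{A0}(e^(−k₁τ) − e^(−k₂τ))/(k₂−k₁).
e^(−k₁τ) = e^(−0.949×0.540) = e^(−0.5125) = 0.5990; e^(−k₂τ) = e^(−0.1588) = 0.8532.
C_P = 0.949×3.38/(0.294−0.949) × (0.5990−0.8532) = (-4.897)×(-0.2542) = 1.245 kmol/m³.
C_A = C_{A0}e^(−k₁τ) = 2.025 kmol/m³, so C_Q = C_{A0}−C_A−C_P = 0.1106 kmol/m³; C_P/C_Q = 11.3.

11.3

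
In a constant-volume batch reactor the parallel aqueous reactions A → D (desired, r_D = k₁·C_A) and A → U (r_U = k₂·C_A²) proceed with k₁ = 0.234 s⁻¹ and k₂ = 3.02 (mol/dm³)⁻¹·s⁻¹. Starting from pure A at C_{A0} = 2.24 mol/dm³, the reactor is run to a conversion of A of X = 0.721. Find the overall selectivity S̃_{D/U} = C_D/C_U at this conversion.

C_A = C_{A0}(1−X) = 0.6250 mol/dm³.
Along a PFR/batch, dC_D/dC_A = −r_D/(r_D+r_U) = −k₁/(k₁+k₂·C_A).
Integrating from C_{A0} to C_A: C_D = (0.234/3.02)·ln[(0.234+3.02·2.24)/(0.234+3.02·0.625)] = 0.07748·ln(6.999/2.121) = 0.09249 mol/dm³.
C_U = (C_{A0}−C_A)−C_D = 1.523 mol/dm³; S̃_{D/U} = 0.09249/1.523 = 0.0607.

0.0607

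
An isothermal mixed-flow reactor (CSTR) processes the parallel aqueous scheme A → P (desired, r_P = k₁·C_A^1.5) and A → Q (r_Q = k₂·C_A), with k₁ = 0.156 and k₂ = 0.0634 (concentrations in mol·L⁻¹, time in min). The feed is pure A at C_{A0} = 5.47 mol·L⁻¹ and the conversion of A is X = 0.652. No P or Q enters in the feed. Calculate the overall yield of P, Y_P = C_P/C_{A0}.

Exit C_A = C_{A0}(1−X) = 5.47×0.348 = 1.904 mol·L⁻¹.
Rates in a CSTR are evaluated at the outlet concentration: r_P = 0.156×1.904^1.5 = 0.4097, r_Q = 0.0634×1.904 = 0.1207.
Fraction of consumed A going to P: r_P/(r_P+r_Q) = 0.7725.
C_P = 0.7725·C_{A0}·X = 0.7725×5.47×0.652 = 2.75 mol·L⁻¹; Y_P = C_P/C_{A0} = 0.504.

0.504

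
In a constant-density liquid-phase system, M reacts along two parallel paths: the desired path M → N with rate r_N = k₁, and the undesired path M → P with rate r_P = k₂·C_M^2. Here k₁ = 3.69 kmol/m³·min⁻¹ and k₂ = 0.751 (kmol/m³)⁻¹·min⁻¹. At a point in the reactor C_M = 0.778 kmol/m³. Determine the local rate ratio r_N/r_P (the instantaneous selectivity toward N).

S_{N/P} = r_N/r_P = (k₁)/(k₂·C_M^2) = (k₁/k₂)·C_M^-2.
= (3.69) / (0.751×0.7780^2) = 3.690/0.4546 = 8.12.
The undesired path is higher order in M, so low C_M (CSTR or dilute feed) favours N.

8.12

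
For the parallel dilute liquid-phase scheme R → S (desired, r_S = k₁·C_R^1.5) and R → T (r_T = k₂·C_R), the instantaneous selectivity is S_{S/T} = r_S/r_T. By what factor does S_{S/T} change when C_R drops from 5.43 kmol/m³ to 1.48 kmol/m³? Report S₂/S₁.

S_{S/T} = (k₁/k₂)·C_R^0.5, so S₂/S₁ = (C_{R,2}/C_{R,1})^0.5.
= (1.48/5.43)^0.5 = (0.2726)^0.5 = 0.522.
Selectivity toward S falls as C_R falls — high-concentration operation is favoured.

0.522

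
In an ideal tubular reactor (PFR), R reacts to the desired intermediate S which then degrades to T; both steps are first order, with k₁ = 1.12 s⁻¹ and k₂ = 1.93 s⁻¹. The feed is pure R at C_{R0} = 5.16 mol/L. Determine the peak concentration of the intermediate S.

Evaluating C_S at τ_opt = ln(k₂/k₁)/(k₂−k₁) gives C_{S,max}/C_{R0} = (k₁/k₂)^[k₂/(k₂−k₁)].
= (1.12/1.93)^(1.93/(1.93−1.12)) = (0.5803)^(2.383) = 0.2734.
C_{S,max} = 0.2734×5.16 = 1.41 mol/L.

1.41 mol/L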